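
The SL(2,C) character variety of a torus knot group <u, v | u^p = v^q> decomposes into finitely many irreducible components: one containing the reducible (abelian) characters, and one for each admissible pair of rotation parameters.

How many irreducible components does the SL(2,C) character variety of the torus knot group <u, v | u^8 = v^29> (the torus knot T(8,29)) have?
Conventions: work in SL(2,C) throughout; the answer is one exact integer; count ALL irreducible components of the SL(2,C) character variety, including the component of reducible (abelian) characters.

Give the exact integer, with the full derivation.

99

Gamma = < u, v | u^8 = v^29 > (torus knot T(8,29)); the central element u^8 = v^29 acts as +I or -I in any irreducible SL(2,C) representation.
So on each irreducible component the traces are pinned: tr(u) = 2*cos(pi*alpha/8) with 1 <= alpha <= 7, tr(v) = 2*cos(pi*beta/29) with 1 <= beta <= 28.
The two central values (-1)^alpha I and (-1)^beta I must be the same matrix, so alpha and beta share a parity.
Enumerate parity-matched pairs: 4*14 odd-odd plus 3*14 even-even gives 98.
That is 98 components of irreducible characters, and with the reducible (abelian) component the total is 99.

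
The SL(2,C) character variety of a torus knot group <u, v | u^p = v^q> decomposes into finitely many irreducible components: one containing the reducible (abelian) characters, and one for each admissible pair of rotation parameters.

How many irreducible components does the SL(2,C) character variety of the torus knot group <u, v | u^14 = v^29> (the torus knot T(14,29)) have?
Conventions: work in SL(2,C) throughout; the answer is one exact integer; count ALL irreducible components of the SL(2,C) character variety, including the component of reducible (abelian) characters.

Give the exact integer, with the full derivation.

183

In the torus knot group T(14,29), u^14 = v^29 is central, so an irreducible representation sends it to +I or -I (Schur).
On an irreducible component, tr(u) is locked at 2*cos(pi*alpha/14) for some alpha in 1..13, and tr(v) at 2*cos(pi*beta/29) for some beta in 1..28.
Consistency of u^14 = (-1)^alpha I with v^29 = (-1)^beta I forces alpha = beta (mod 2).
Enumerate parity-matched pairs: 7*14 odd-odd plus 6*14 even-even gives 182.
components with irreducible characters: 182; plus the single component of reducible (abelian) characters: total 183.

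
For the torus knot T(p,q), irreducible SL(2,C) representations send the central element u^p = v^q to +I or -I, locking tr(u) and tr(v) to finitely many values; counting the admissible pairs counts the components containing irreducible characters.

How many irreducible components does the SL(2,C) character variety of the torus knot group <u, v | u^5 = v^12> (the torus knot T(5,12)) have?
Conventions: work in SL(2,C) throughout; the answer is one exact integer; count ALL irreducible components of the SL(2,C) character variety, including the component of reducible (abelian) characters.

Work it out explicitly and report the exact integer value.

23

Gamma = < u, v | u^5 = v^12 > (torus knot T(5,12)); the central element u^5 = v^12 acts as +I or -I in any irreducible SL(2,C) representation.
On an irreducible component, tr(u) is locked at 2*cos(pi*alpha/5) for some alpha in 1..4, and tr(v) at 2*cos(pi*beta/12) for some beta in 1..11.
The two central values (-1)^alpha I and (-1)^beta I must be the same matrix, so alpha and beta share a parity.
count pairs: odd alpha (2 choices) x odd beta (6), plus even alpha (2) x even beta (5): 2*6 + 2*5 = 22.
components with irreducible characters: 22; plus the single component of reducible (abelian) characters: total 23.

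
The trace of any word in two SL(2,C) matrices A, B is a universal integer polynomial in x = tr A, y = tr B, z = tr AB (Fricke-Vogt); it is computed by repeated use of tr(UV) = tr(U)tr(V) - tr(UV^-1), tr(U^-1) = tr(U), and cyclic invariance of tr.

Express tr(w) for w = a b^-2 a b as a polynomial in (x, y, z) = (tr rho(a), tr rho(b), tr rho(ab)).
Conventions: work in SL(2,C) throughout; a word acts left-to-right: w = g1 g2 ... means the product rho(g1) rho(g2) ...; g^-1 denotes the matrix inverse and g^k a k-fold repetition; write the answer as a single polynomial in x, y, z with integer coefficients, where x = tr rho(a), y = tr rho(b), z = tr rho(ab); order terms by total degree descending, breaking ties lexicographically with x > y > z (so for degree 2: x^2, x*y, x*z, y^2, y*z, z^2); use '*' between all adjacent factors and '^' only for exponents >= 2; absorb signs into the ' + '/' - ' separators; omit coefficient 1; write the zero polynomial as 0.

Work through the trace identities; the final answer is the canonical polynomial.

reduce: tr(a b a) = tr(a)*tr(b a) - tr(b) = x*z - y
tr(a b a b) = tr(b a)*tr(b a) - tr(1)   [split at repeated b] = z^2 - 2
so tr(a b a b^-1) = tr(a b a)*tr(b) - tr(a b a b) = x*y*z - y^2 - z^2 + 2
tr(a b^-2 a b) = tr(a b a b^-1)*tr(b) - tr(a b a) = x*y^2*z - y^3 - y*z^2 - x*z + 3*y

x*y^2*z - y^3 - y*z^2 - x*z + 3*y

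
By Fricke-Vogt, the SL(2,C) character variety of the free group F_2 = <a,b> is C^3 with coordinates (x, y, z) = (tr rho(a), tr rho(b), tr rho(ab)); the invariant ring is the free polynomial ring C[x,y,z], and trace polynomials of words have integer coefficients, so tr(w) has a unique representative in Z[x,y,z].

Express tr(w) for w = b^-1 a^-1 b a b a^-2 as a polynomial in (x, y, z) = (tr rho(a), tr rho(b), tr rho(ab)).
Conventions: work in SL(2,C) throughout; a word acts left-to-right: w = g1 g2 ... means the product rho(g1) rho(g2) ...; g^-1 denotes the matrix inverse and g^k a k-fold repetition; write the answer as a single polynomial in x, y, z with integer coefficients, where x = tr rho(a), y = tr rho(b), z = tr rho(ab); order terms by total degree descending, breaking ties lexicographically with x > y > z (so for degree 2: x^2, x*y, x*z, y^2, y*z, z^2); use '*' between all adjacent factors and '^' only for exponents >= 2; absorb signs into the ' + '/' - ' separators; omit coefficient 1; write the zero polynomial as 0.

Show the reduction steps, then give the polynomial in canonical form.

x^2*y*z^2 - x^3*z - x*y^2*z - x*z^3 + x^2*y + 3*x*z - y

so tr(a b a) = tr(a) tr(b a) - tr(b) = x*z - y
tr(b a b a) = tr(a b) tr(a b) - tr(1)   [split at repeated a] = z^2 - 2
so tr(b a b) = tr(b) tr(a b) - tr(a) = y*z - x
reduce: tr(a b a b a) = tr(a) tr(b a b a) - tr(b a b) = x*z^2 - y*z - x
so tr(a b a b a b) = tr(b a) tr(b a b a) - tr(b^-1 a^-1)   [split at repeated b] = z^3 - 3*z
tr(b a b a b^-1 a) = tr(a b a b a) tr(b) - tr(a b a b a b) = x*y*z^2 - y^2*z - z^3 - x*y + 3*z
reduce: tr(b^-1 a^-1 b a b a) = tr(b a b a b^-1) tr(a) - tr(b a b a b^-1 a) = -x*y*z^2 + x^2*z + y^2*z + z^3 - 3*z
tr(a^-1 b^-1 a^-1 b a b) = tr(b^-1 a^-1 b a b) tr(a) - tr(b^-1 a^-1 b a b a) = x*y*z^2 - x^2*z - y^2*z - z^3 + x*y + 3*z
tr(b^-1 a^-1 b a b a^-2) = tr(a^-1 b^-1 a^-1 b a b) tr(a) - tr(a^-1 b^-1 a^-1 b a b a) = x^2*y*z^2 - x^3*z - x*y^2*z - x*z^3 + x^2*y + 3*x*z - y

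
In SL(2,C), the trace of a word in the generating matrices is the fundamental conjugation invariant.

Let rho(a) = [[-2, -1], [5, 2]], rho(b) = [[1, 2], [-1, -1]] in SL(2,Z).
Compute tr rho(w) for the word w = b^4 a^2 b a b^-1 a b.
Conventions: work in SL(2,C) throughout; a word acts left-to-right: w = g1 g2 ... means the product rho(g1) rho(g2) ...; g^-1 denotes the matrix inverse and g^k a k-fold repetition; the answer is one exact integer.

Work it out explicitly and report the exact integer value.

rho(b) = [[1, 2], [-1, -1]]
... * rho(b) = [[1, 2], [-1, -1]]  ->  [[-1, 0], [0, -1]]
... * rho(b) = [[1, 2], [-1, -1]]  ->  [[-1, -2], [1, 1]]
... * rho(b) = [[1, 2], [-1, -1]]  ->  [[1, 0], [0, 1]]
... * rho(a) = [[-2, -1], [5, 2]]  ->  [[-2, -1], [5, 2]]
... * rho(a) = [[-2, -1], [5, 2]]  ->  [[-1, 0], [0, -1]]
... * rho(b) = [[1, 2], [-1, -1]]  ->  [[-1, -2], [1, 1]]
... * rho(a) = [[-2, -1], [5, 2]]  ->  [[-8, -3], [3, 1]]
... * rho(b^-1) = [[-1, -2], [1, 1]]  ->  [[5, 13], [-2, -5]]
... * rho(a) = [[-2, -1], [5, 2]]  ->  [[55, 21], [-21, -8]]
... * rho(b) = [[1, 2], [-1, -1]]  ->  [[34, 89], [-13, -34]]
tr = 34 + -34 = 0

0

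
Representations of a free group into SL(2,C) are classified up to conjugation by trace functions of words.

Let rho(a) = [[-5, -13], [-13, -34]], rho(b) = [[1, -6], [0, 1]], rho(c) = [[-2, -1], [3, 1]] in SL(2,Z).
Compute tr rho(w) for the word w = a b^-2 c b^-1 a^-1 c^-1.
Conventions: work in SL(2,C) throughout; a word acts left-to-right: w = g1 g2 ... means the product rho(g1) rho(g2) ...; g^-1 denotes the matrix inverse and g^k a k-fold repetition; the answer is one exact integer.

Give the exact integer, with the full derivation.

-68262

rho(a) = [[-5, -13], [-13, -34]]
... * rho(b^-1) = [[1, 6], [0, 1]]  ->  [[-5, -43], [-13, -112]]
... * rho(b^-1) = [[1, 6], [0, 1]]  ->  [[-5, -73], [-13, -190]]
... * rho(c) = [[-2, -1], [3, 1]]  ->  [[-209, -68], [-544, -177]]
... * rho(b^-1) = [[1, 6], [0, 1]]  ->  [[-209, -1322], [-544, -3441]]
... * rho(a^-1) = [[-34, 13], [13, -5]]  ->  [[-10080, 3893], [-26237, 10133]]
... * rho(c^-1) = [[1, 1], [-3, -2]]  ->  [[-21759, -17866], [-56636, -46503]]
tr = -21759 + -46503 = -68262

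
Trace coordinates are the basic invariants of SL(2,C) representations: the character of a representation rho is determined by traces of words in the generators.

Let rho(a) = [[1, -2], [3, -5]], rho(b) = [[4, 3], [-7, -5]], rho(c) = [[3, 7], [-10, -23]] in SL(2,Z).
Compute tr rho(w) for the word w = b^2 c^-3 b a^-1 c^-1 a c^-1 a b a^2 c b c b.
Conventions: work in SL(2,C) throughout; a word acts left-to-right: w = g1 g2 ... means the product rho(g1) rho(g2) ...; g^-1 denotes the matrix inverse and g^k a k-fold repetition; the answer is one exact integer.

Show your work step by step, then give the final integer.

rho(b) = [[4, 3], [-7, -5]]
... * rho(b) = [[4, 3], [-7, -5]]  ->  [[-5, -3], [7, 4]]
... * rho(c^-1) = [[-23, -7], [10, 3]]  ->  [[85, 26], [-121, -37]]
... * rho(c^-1) = [[-23, -7], [10, 3]]  ->  [[-1695, -517], [2413, 736]]
... * rho(c^-1) = [[-23, -7], [10, 3]]  ->  [[33815, 10314], [-48139, -14683]]
... * rho(b) = [[4, 3], [-7, -5]]  ->  [[63062, 49875], [-89775, -71002]]
... * rho(a^-1) = [[-5, 2], [-3, 1]]  ->  [[-464935, 175999], [661881, -250552]]
... * rho(c^-1) = [[-23, -7], [10, 3]]  ->  [[12453495, 3782542], [-17728783, -5384823]]
... * rho(a) = [[1, -2], [3, -5]]  ->  [[23801121, -43819700], [-33883252, 62381681]]
... * rho(c^-1) = [[-23, -7], [10, 3]]  ->  [[-985622783, -298066947], [1403131606, 424327807]]
... * rho(a) = [[1, -2], [3, -5]]  ->  [[-1879823624, 3461580301], [2676115027, -4927902247]]
... * rho(b) = [[4, 3], [-7, -5]]  ->  [[-31750356603, -22947372377], [45199775837, 32667856316]]
... * rho(a) = [[1, -2], [3, -5]]  ->  [[-100592473734, 178237575091], [143203344785, -253738833254]]
... * rho(a) = [[1, -2], [3, -5]]  ->  [[434120251539, -690002927987], [-618013154977, 982287476700]]
... * rho(c) = [[3, 7], [-10, -23]]  ->  [[8202390034487, 18908909104474], [-11676914231931, -26918704048939]]
... * rho(b) = [[4, 3], [-7, -5]]  ->  [[-99552803593370, -69937375418909], [141723271414849, 99562777548902]]
... * rho(c) = [[3, 7], [-10, -23]]  ->  [[400715343408980, 911690009481317], [-570457961244473, -1297880983720803]]
... * rho(b) = [[4, 3], [-7, -5]]  ->  [[-4778968692733299, -3356304017179645], [6803335041067729, 4778031034870596]]
tr = -4778968692733299 + 4778031034870596 = -937657862703

-937657862703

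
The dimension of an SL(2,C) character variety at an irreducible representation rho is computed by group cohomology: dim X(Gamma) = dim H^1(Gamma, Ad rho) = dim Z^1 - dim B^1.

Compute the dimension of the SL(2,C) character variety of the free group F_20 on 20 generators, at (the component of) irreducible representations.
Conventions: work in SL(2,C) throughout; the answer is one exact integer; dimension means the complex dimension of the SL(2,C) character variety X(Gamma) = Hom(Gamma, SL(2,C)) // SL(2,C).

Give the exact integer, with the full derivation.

Gamma = F_20 has 20 generators and no relators.
Z^1(Gamma, Ad rho) = (sl_2)^20: a cocycle is a free choice of one sl_2 vector per generator, so dim Z^1 = 3*20 = 60.
Irreducibility makes the coboundary map sl_2 -> Z^1 injective (trivial centralizer), so dim B^1 = 3.
dim H^1 = 60 - 3 = 57, which is dim X.

57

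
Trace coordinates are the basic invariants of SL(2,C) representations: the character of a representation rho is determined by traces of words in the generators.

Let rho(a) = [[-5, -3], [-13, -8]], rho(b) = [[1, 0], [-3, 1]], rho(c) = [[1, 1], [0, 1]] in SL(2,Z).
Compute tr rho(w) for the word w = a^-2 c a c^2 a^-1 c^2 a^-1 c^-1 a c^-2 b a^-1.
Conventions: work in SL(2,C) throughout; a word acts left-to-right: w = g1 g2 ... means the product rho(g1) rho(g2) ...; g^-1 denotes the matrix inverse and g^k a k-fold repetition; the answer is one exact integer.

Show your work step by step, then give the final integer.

565853596

rho(a^-1) = [[-8, 3], [13, -5]]
... * rho(a^-1) = [[-8, 3], [13, -5]]  ->  [[103, -39], [-169, 64]]
... * rho(c) = [[1, 1], [0, 1]]  ->  [[103, 64], [-169, -105]]
... * rho(a) = [[-5, -3], [-13, -8]]  ->  [[-1347, -821], [2210, 1347]]
... * rho(c) = [[1, 1], [0, 1]]  ->  [[-1347, -2168], [2210, 3557]]
... * rho(c) = [[1, 1], [0, 1]]  ->  [[-1347, -3515], [2210, 5767]]
... * rho(a^-1) = [[-8, 3], [13, -5]]  ->  [[-34919, 13534], [57291, -22205]]
... * rho(c) = [[1, 1], [0, 1]]  ->  [[-34919, -21385], [57291, 35086]]
... * rho(c) = [[1, 1], [0, 1]]  ->  [[-34919, -56304], [57291, 92377]]
... * rho(a^-1) = [[-8, 3], [13, -5]]  ->  [[-452600, 176763], [742573, -290012]]
... * rho(c^-1) = [[1, -1], [0, 1]]  ->  [[-452600, 629363], [742573, -1032585]]
... * rho(a) = [[-5, -3], [-13, -8]]  ->  [[-5918719, -3677104], [9710740, 6032961]]
... * rho(c^-1) = [[1, -1], [0, 1]]  ->  [[-5918719, 2241615], [9710740, -3677779]]
... * rho(c^-1) = [[1, -1], [0, 1]]  ->  [[-5918719, 8160334], [9710740, -13388519]]
... * rho(b) = [[1, 0], [-3, 1]]  ->  [[-30399721, 8160334], [49876297, -13388519]]
... * rho(a^-1) = [[-8, 3], [13, -5]]  ->  [[349282110, -132000833], [-573061123, 216571486]]
tr = 349282110 + 216571486 = 565853596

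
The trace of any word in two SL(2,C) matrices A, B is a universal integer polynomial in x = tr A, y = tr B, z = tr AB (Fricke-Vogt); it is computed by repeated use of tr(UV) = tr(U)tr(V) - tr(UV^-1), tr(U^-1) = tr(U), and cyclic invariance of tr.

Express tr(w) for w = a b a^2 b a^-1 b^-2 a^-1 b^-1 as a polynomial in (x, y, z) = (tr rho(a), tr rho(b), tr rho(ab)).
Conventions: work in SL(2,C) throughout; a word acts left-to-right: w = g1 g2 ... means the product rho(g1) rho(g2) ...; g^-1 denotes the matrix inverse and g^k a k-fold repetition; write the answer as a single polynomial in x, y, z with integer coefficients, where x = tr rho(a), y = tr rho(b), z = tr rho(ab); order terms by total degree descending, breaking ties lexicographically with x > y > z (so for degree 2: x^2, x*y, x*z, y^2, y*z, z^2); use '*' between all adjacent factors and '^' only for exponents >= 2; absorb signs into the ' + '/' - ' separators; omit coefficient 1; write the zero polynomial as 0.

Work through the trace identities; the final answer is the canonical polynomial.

-x^2*y^2*z^3 + 2*x^3*y*z^2 + 2*x*y^3*z^2 + x*y*z^4 - x^4*z - 3*x^2*y^2*z - x^2*z^3 - y^4*z - y^2*z^3 + x^3*y + x*y^3 - 3*x*y*z^2 + 4*x^2*z + 4*y^2*z - 3*x*y - z

next, tr(a b a) = tr(a) tr(b a) - tr(b)  (reduce the a square) = x*z - y
tr(a b a^2) = tr(a) tr(a b a) - tr(a b)  (reduce the a square) = x^2*z - x*y - z
next, tr(b a b a) = tr(b a) tr(b a) - tr(1)  (split on b) = z^2 - 2
next, tr(b a b) = tr(b) tr(a b) - tr(a)  (reduce the b square) = y*z - x
and tr(a b a^2 b) = tr(a) tr(b a b a) - tr(b a b)  (reduce the a square) = x*z^2 - y*z - x
tr(b^-1 a b a^2) = tr(a b a^2) tr(b) - tr(a b a^2 b)  (eliminate b^-1) = x^2*y*z - x*y^2 - x*z^2 + x
next, tr(b^-2 a b a^2) = tr(b^-1 a b a^2) tr(b) - tr(b^-1 a b a^2 b)  (eliminate b^-1) = x^2*y^2*z - x*y^3 - x*y*z^2 - x^2*z + 2*x*y + z
tr(b^2) = tr(b) tr(b) - tr(1)  (reduce the b square) = y^2 - 2
and tr(b a^2 b) = tr(a) tr(b^2 a) - tr(b^2)  (reduce the a square) = x*y*z - x^2 - y^2 + 2
next, tr(a b a^2 b a) = tr(a) tr(b a^2 b a) - tr(b a^2 b)  (reduce the a square) = x^2*z^2 - 2*x*y*z + y^2 - 2
tr(b a b a b a) = tr(a b a b) tr(a b) - tr(b a)  (split on a) = z^3 - 3*z
and tr(b a b a b) = tr(b) tr(a b a b) - tr(a b a)  (reduce the b square) = y*z^2 - x*z - y
tr(a b a^2 b a b) = tr(a) tr(b a b a b a) - tr(b a b a b)  (reduce the a square) = x*z^3 - y*z^2 - 2*x*z + y
next, tr(a b a^2 b a b^-1) = tr(a b a^2 b a) tr(b) - tr(a b a^2 b a b)  (eliminate b^-1) = x^2*y*z^2 - 2*x*y^2*z - x*z^3 + y^3 + y*z^2 + 2*x*z - 3*y
tr(a b a^2 b a b^-2) = tr(a b a^2 b a b^-1) tr(b) - tr(a b a^2 b a)  (eliminate b^-1) = x^2*y^2*z^2 - 2*x*y^3*z - x*y*z^3 - x^2*z^2 + y^4 + y^2*z^2 + 4*x*y*z - 4*y^2 + 2
tr(b^-3 a b a^2 b a) = tr(a b a^2 b a b^-2) tr(b) - tr(a b a^2 b a b^-1)  (eliminate b^-1) = x^2*y^3*z^2 - 2*x*y^4*z - x*y^2*z^3 - 2*x^2*y*z^2 + y^5 + y^3*z^2 + 6*x*y^2*z + x*z^3 - 5*y^3 - y*z^2 - 2*x*z + 5*y
tr(b^-1 a b a^2 b a^-1 b^-2) = tr(b^-3 a b a^2 b) tr(a) - tr(b^-3 a b a^2 b a)  (eliminate a^-1) = -x^2*y^3*z^2 + x^3*y^2*z + 2*x*y^4*z + x*y^2*z^3 - x^2*y^3 + x^2*y*z^2 - y^5 - y^3*z^2 - x^3*z - 6*x*y^2*z - x*z^3 + 2*x^2*y + 5*y^3 + y*z^2 + 3*x*z - 5*y
and tr(a^2 b a^2) = tr(a) tr(a b a^2) - tr(a b a)  (reduce the a square) = x^3*z - x^2*y - 2*x*z + y
tr(a b a^2 b^-1 a) = tr(a^2 b a^2) tr(b) - tr(a^2 b a^2 b)  (eliminate b^-1) = x^3*y*z - x^2*y^2 - x^2*z^2 + 2
next, tr(a b a b a^2) = tr(a) tr(b a b a^2) - tr(b a b a)  (reduce the a square) = x^2*z^2 - x*y*z - x^2 - z^2 + 2
next, tr(a b a^2 b^-1 a b) = tr(a b a b a^2) tr(b) - tr(a b a b a^2 b)  (eliminate b^-1) = x^2*y*z^2 - x*y^2*z - x*z^3 - x^2*y + 2*x*z + y
next, tr(b^-1 a b^-1 a b a^2) = tr(a b a^2 b^-1 a) tr(b) - tr(a b a^2 b^-1 a b)  (eliminate b^-1) = x^3*y^2*z - x^2*y^3 - 2*x^2*y*z^2 + x*y^2*z + x*z^3 + x^2*y - 2*x*z + y
and tr(b a^3 b) = tr(a) tr(b^2 a^2) - tr(b^2 a)  (reduce the a square) = x^2*y*z - x^3 - x*y^2 - y*z + 3*x
and tr(a^2 b a^2 b a) = tr(a) tr(b a^3 b a) - tr(b a^3 b)  (reduce the a square) = x^3*z^2 - 2*x^2*y*z + x*y^2 - x*z^2 + y*z - x
and tr(b a b a^2 b) = tr(b) tr(a b a^2 b) - tr(a b a^2)  (reduce the b square) = x*y*z^2 - x^2*z - y^2*z + z
tr(a^2 b a^2 b a b) = tr(a) tr(b a b a^2 b a) - tr(b a b a^2 b)  (reduce the a square) = x^2*z^3 - 2*x*y*z^2 - x^2*z + y^2*z + x*y - z
tr(b^-1 a^2 b a^2 b a) = tr(a^2 b a^2 b a) tr(b) - tr(a^2 b a^2 b a b)  (eliminate b^-1) = x^3*y*z^2 - 2*x^2*y^2*z - x^2*z^3 + x*y^3 + x*y*z^2 + x^2*z - 2*x*y + z
tr(a b a^2 b a b^-2 a) = tr(b^-1 a^2 b a^2 b a) tr(b) - tr(b^-1 a^2 b a^2 b a b)  (eliminate b^-1) = x^3*y^2*z^2 - 2*x^2*y^3*z - x^2*y*z^3 - x^3*z^2 + x*y^4 + x*y^2*z^2 + 3*x^2*y*z - 3*x*y^2 + x*z^2 + x
and tr(b a b a b a b a) = tr(b a b a b a) tr(b a) - tr(a b a b)  (split on b) = z^4 - 4*z^2 + 2
tr(b a b a b a b) = tr(b) tr(a b a b a b) - tr(a b a b a)  (reduce the b square) = y*z^3 - x*z^2 - 2*y*z + x
tr(a b a b a^2 b a b) = tr(a) tr(b a b a b a b a) - tr(b a b a b a b)  (reduce the a square) = x*z^4 - y*z^3 - 3*x*z^2 + 2*y*z + x
and tr(b^-1 a b a b a^2 b a) = tr(a b a b a^2 b a) tr(b) - tr(a b a b a^2 b a b)  (eliminate b^-1) = x^2*y*z^3 - 2*x*y^2*z^2 - x*z^4 - x^2*y*z + y^3*z + y*z^3 + x*y^2 + 3*x*z^2 - 3*y*z - x
tr(a b a^2 b a b^-2 a b) = tr(b^-1 a b a b a^2 b a) tr(b) - tr(b^-1 a b a b a^2 b a b)  (eliminate b^-1) = x^2*y^2*z^3 - 2*x*y^3*z^2 - x*y*z^4 - x^2*y^2*z - x^2*z^3 + y^4*z + y^2*z^3 + x*y^3 + 5*x*y*z^2 + x^2*z - 4*y^2*z - 2*x*y + z
and tr(b^-2 a b^-1 a b a^2 b a) = tr(a b a^2 b a b^-2 a) tr(b) - tr(a b a^2 b a b^-2 a b)  (eliminate b^-1) = x^3*y^3*z^2 - 2*x^2*y^4*z - 2*x^2*y^2*z^3 - x^3*y*z^2 + x*y^5 + 3*x*y^3*z^2 + x*y*z^4 + 4*x^2*y^2*z + x^2*z^3 - y^4*z - y^2*z^3 - 4*x*y^3 - 4*x*y*z^2 - x^2*z + 4*y^2*z + 3*x*y - z
tr(b^-1 a b a^2 b a^-1 b^-2 a) = tr(b^-2 a b^-1 a b a^2 b) tr(a) - tr(b^-2 a b^-1 a b a^2 b a)  (eliminate a^-1) = -x^3*y^3*z^2 + x^4*y^2*z + 2*x^2*y^4*z + 2*x^2*y^2*z^3 - x^3*y^3 - x^3*y*z^2 - x*y^5 - 3*x*y^3*z^2 - x*y*z^4 - 3*x^2*y^2*z + y^4*z + y^2*z^3 + x^3*y + 4*x*y^3 + 4*x*y*z^2 - x^2*z - 4*y^2*z - 2*x*y + z
next, tr(a b a^2 b a^-1 b^-2 a^-1 b^-1) = tr(b^-1 a b a^2 b a^-1 b^-2) tr(a) - tr(b^-1 a b a^2 b a^-1 b^-2 a)  (eliminate a^-1) = -x^2*y^2*z^3 + 2*x^3*y*z^2 + 2*x*y^3*z^2 + x*y*z^4 - x^4*z - 3*x^2*y^2*z - x^2*z^3 - y^4*z - y^2*z^3 + x^3*y + x*y^3 - 3*x*y*z^2 + 4*x^2*z + 4*y^2*z - 3*x*y - z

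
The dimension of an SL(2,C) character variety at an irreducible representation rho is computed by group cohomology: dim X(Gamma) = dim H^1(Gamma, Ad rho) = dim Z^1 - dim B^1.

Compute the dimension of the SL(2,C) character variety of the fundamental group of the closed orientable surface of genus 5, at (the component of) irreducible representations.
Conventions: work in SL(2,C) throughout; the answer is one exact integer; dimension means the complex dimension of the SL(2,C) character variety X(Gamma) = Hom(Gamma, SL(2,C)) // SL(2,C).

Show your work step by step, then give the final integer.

24

The genus-5 surface group: 2g = 10 generators, one relator prod [a_i, b_i].
Before the relator condition, cocycle space has dim 3*10 = 30.
d_2 is surjective at irreducible rho (its cokernel H^2 is dual to H^0 = 0), so dim Z^1 = 30 - 3 = 27.
As always at irreducible rho, dim B^1 = 3.
dim H^1 = 27 - 3 = 24 = dim X.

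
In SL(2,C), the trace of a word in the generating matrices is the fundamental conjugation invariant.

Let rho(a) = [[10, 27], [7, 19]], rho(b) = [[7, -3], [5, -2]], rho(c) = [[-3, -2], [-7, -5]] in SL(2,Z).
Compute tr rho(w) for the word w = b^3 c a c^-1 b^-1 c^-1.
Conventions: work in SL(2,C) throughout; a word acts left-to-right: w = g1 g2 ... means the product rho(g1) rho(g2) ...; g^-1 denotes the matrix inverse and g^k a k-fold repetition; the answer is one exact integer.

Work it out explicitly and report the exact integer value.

-5572

rho(b) = [[7, -3], [5, -2]]
... * rho(b) = [[7, -3], [5, -2]]  ->  [[34, -15], [25, -11]]
... * rho(b) = [[7, -3], [5, -2]]  ->  [[163, -72], [120, -53]]
... * rho(c) = [[-3, -2], [-7, -5]]  ->  [[15, 34], [11, 25]]
... * rho(a) = [[10, 27], [7, 19]]  ->  [[388, 1051], [285, 772]]
... * rho(c^-1) = [[-5, 2], [7, -3]]  ->  [[5417, -2377], [3979, -1746]]
... * rho(b^-1) = [[-2, 3], [-5, 7]]  ->  [[1051, -388], [772, -285]]
... * rho(c^-1) = [[-5, 2], [7, -3]]  ->  [[-7971, 3266], [-5855, 2399]]
tr = -7971 + 2399 = -5572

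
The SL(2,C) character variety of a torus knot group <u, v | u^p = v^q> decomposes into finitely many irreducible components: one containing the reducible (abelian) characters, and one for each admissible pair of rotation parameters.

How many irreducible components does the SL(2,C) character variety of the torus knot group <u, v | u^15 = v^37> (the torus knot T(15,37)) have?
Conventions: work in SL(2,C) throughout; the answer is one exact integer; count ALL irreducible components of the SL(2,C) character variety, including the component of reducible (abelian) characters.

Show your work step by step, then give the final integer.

For T(15,37): irreducibility forces the central element u^15 = v^37 to one of +I, -I.
So on each irreducible component the traces are pinned: tr(u) = 2*cos(pi*alpha/15) with 1 <= alpha <= 14, tr(v) = 2*cos(pi*beta/37) with 1 <= beta <= 36.
Consistency of u^15 = (-1)^alpha I with v^37 = (-1)^beta I forces alpha = beta (mod 2).
count pairs: odd alpha (7 choices) x odd beta (18), plus even alpha (7) x even beta (18): 7*18 + 7*18 = 252.
That is 252 components of irreducible characters, and with the reducible (abelian) component the total is 253.

253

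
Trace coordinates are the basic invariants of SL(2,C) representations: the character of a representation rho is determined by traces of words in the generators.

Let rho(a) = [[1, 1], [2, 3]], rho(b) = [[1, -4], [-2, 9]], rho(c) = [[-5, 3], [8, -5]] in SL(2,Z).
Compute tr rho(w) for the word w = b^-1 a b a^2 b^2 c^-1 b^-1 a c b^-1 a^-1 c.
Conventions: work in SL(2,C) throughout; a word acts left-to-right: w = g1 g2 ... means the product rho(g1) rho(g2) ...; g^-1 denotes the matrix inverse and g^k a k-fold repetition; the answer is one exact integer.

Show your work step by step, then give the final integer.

rho(b^-1) = [[9, 4], [2, 1]]
... * rho(a) = [[1, 1], [2, 3]]  ->  [[17, 21], [4, 5]]
... * rho(b) = [[1, -4], [-2, 9]]  ->  [[-25, 121], [-6, 29]]
... * rho(a) = [[1, 1], [2, 3]]  ->  [[217, 338], [52, 81]]
... * rho(a) = [[1, 1], [2, 3]]  ->  [[893, 1231], [214, 295]]
... * rho(b) = [[1, -4], [-2, 9]]  ->  [[-1569, 7507], [-376, 1799]]
... * rho(b) = [[1, -4], [-2, 9]]  ->  [[-16583, 73839], [-3974, 17695]]
... * rho(c^-1) = [[-5, -3], [-8, -5]]  ->  [[-507797, -319446], [-121690, -76553]]
... * rho(b^-1) = [[9, 4], [2, 1]]  ->  [[-5209065, -2350634], [-1248316, -563313]]
... * rho(a) = [[1, 1], [2, 3]]  ->  [[-9910333, -12260967], [-2374942, -2938255]]
... * rho(c) = [[-5, 3], [8, -5]]  ->  [[-48536071, 31573836], [-11631330, 7566449]]
... * rho(b^-1) = [[9, 4], [2, 1]]  ->  [[-373676967, -162570448], [-89549072, -38958871]]
... * rho(a^-1) = [[3, -1], [-2, 1]]  ->  [[-795890005, 211106519], [-190729474, 50590201]]
... * rho(c) = [[-5, 3], [8, -5]]  ->  [[5668302177, -3443202610], [1358368978, -825139427]]
tr = 5668302177 + -825139427 = 4843162750

4843162750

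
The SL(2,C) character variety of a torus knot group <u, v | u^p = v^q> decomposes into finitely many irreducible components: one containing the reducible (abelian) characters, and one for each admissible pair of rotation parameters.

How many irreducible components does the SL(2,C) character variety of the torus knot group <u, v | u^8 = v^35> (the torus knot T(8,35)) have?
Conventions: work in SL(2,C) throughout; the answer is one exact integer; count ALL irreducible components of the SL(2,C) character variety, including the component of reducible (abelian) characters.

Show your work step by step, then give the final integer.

120

In the torus knot group T(8,35), u^8 = v^35 is central, so an irreducible representation sends it to +I or -I (Schur).
On an irreducible component, tr(u) is locked at 2*cos(pi*alpha/8) for some alpha in 1..7, and tr(v) at 2*cos(pi*beta/35) for some beta in 1..34.
u^8 = (-1)^alpha I and v^35 = (-1)^beta I must agree, so alpha and beta have equal parity.
count pairs: odd alpha (4 choices) x odd beta (17), plus even alpha (3) x even beta (17): 4*17 + 3*17 = 119.
components with irreducible characters: 119; plus the single component of reducible (abelian) characters: total 120.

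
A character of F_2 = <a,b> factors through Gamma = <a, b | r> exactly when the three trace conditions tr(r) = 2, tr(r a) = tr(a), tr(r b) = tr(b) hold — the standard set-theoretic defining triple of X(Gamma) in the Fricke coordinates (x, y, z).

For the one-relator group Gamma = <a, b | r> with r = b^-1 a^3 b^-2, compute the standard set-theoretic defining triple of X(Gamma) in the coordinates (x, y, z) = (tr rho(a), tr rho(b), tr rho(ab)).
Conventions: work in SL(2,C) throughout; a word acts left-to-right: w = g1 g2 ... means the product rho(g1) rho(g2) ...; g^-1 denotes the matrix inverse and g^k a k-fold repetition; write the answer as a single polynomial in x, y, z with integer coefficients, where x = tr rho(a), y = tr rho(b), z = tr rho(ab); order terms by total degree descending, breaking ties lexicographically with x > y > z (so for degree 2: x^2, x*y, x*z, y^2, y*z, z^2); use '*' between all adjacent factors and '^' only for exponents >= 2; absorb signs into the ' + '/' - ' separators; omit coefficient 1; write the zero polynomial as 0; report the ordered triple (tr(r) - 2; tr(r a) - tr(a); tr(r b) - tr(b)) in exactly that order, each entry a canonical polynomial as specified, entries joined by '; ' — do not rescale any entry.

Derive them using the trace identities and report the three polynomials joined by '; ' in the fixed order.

x^3*y^3 - x^2*y^2*z - 2*x^3*y - 2*x*y^3 + x^2*z + y^2*z + 5*x*y - z - 2; x^4*y^3 - 2*x^3*y^2*z - x^4*y - 2*x^2*y^3 + x^2*y*z^2 + x^3*z + 3*x*y^2*z + 2*x^2*y - y*z^2 - 2*x*z - x + y; x^3*y^2 - x^2*y*z - x^3 - 2*x*y^2 + y*z + 3*x - y

apply: trace(a^2) = trace(a) trace(a) - trace(1)  (reduce the a square) = x^2 - 2
trace(a^3) = trace(a) trace(a^2) - trace(a)  (reduce the a square) = x^3 - 3*x
trace(b a^2) = trace(a) trace(b a) - trace(b)  (reduce the a square) = x*z - y
trace(a^3 b) = trace(a) trace(b a^2) - trace(b a)  (reduce the a square) = x^2*z - x*y - z
apply: trace(b^-1 a^3) = trace(a^3) trace(b) - trace(a^3 b)  (eliminate b^-1) = x^3*y - x^2*z - 2*x*y + z
trace(b^-2 a^3) = trace(b^-1 a^3) trace(b) - trace(b^-1 a^3 b)  (eliminate b^-1) = x^3*y^2 - x^2*y*z - x^3 - 2*x*y^2 + y*z + 3*x
apply: trace(b^-1 a^3 b^-2) = trace(b^-2 a^3) trace(b) - trace(b^-2 a^3 b)  (eliminate b^-1) = x^3*y^3 - x^2*y^2*z - 2*x^3*y - 2*x*y^3 + x^2*z + y^2*z + 5*x*y - z
apply: trace(a^4) = trace(a) trace(a^3) - trace(a^2) = x^4 - 4*x^2 + 2
trace(a^4 b) = trace(a) trace(a^2 b a) - trace(a^2 b) = x^3*z - x^2*y - 2*x*z + y
use: trace(a^4 b^-1) = trace(a^4) trace(b) - trace(a^4 b) = x^4*y - x^3*z - 3*x^2*y + 2*x*z + y
use: trace(a^3 b^-2 a) = trace(a^4 b^-1) trace(b) - trace(a^4) = x^4*y^2 - x^3*y*z - x^4 - 3*x^2*y^2 + 2*x*y*z + 4*x^2 + y^2 - 2
apply: trace(b a b a) = trace(b a) trace(b a) - trace(1)   [split at repeated b] = z^2 - 2
apply: trace(b a b) = trace(b) trace(a b) - trace(a) = y*z - x
use: trace(a b a b a) = trace(a) trace(b a b a) - trace(b a b) = x*z^2 - y*z - x
trace(a b a^3 b) = trace(a) trace(a b a b a) - trace(a b a b) = x^2*z^2 - x*y*z - x^2 - z^2 + 2
use: trace(a b a^3 b^-1) = trace(a b a^3) trace(b) - trace(a b a^3 b) = x^3*y*z - x^2*y^2 - x^2*z^2 - x*y*z + x^2 + y^2 + z^2 - 2
trace(a^3 b^-2 a b) = trace(a b a^3 b^-1) trace(b) - trace(a b a^3) = x^3*y^2*z - x^2*y^3 - x^2*y*z^2 - x^3*z - x*y^2*z + 2*x^2*y + y^3 + y*z^2 + 2*x*z - 3*y
use: trace(b^-1 a^3 b^-2 a) = trace(a^3 b^-2 a) trace(b) - trace(a^3 b^-2 a b) = x^4*y^3 - 2*x^3*y^2*z - x^4*y - 2*x^2*y^3 + x^2*y*z^2 + x^3*z + 3*x*y^2*z + 2*x^2*y - y*z^2 - 2*x*z + y
assemble the triple (trace(r) - 2; trace(r a) - x; trace(r b) - y)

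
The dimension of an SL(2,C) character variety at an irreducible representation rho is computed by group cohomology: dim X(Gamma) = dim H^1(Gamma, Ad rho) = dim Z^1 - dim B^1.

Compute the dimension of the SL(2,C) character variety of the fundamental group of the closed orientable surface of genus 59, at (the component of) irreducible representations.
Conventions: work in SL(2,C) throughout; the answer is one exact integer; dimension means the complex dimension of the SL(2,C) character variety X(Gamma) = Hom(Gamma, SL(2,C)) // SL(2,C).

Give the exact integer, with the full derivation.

The genus-59 surface group: 2g = 118 generators, one relator prod [a_i, b_i].
A cocycle assigns one sl_2 vector per generator subject to the relator condition d_2(z) = 0: dim of the unconstrained space is 3*2g = 354.
H^2 = coker(d_2) is dual to H^0 = 0 at irreducible rho (Poincare duality), so d_2 is onto: dim Z^1 = 351.
dim B^1 = 3 (coboundaries, injective at irreducible rho).
dim H^1 = 351 - 3 = 348 = dim X.

348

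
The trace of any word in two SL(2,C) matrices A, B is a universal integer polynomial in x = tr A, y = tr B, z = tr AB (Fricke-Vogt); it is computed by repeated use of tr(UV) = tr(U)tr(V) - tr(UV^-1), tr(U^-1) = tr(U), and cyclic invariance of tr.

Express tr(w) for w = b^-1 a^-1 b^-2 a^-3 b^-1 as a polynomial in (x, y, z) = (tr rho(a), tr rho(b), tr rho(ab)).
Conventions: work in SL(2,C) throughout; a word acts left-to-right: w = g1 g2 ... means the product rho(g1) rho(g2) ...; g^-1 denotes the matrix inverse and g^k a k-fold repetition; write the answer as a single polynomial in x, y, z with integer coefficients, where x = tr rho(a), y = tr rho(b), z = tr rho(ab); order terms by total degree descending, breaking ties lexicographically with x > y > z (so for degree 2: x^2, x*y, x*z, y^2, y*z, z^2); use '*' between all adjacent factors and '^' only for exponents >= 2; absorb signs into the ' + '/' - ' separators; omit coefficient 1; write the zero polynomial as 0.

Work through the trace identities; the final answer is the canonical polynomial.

tr(a^-1) = tr(a) = x
tr(a^-2) = tr(a^-1) * tr(a) - tr(1) = x^2 - 2
tr(a^-1 b) = tr(b) * tr(a) - tr(b a) = x*y - z
tr(a^-2 b) = tr(a^-1 b) * tr(a) - tr(a^-1 b a) = x^2*y - x*z - y
tr(a^-1 b^-1 a^-1) = tr(a^-2) * tr(b) - tr(a^-2 b) = x*z - y
tr(a^-2 b^-1 a^-1) = tr(a^-1 b^-1 a^-1) * tr(a) - tr(a^-1 b^-1) = x^2*z - x*y - z
tr(b^-1 a^-4) = tr(a^-2 b^-1 a^-1) * tr(a) - tr(a^-2 b^-1) = x^3*z - x^2*y - 2*x*z + y
tr(a^-3) = tr(a^-2) * tr(a) - tr(a^-1) = x^3 - 3*x
tr(a^-4) = tr(a^-3) * tr(a) - tr(a^-2) = x^4 - 4*x^2 + 2
tr(a^-1 b^-2 a^-3) = tr(b^-1 a^-4) * tr(b) - tr(b^-1 a^-4 b) = x^3*y*z - x^4 - x^2*y^2 - 2*x*y*z + 4*x^2 + y^2 - 2
tr(a b a b) = tr(b a) * tr(b a) - tr(1) = z^2 - 2
tr(b a b^-1 a) = tr(a b a) * tr(b) - tr(a b a b) = x*y*z - y^2 - z^2 + 2
tr(b a b^-1 a^-1) = tr(b a b^-1) * tr(a) - tr(b a b^-1 a) = -x*y*z + x^2 + y^2 + z^2 - 2
tr(a^-2 b a b^-1) = tr(b a b^-1 a^-1) * tr(a) - tr(b a b^-1) = -x^2*y*z + x^3 + x*y^2 + x*z^2 - 3*x
tr(a^-2 b a b^-2) = tr(a^-2 b a b^-1) * tr(b) - tr(a^-2 b a) = -x^2*y^2*z + x^3*y + x*y^3 + x*y*z^2 - 4*x*y + z
tr(b a b^-2 a) = tr(b^-1 a b a) * tr(b) - tr(b^-1 a b a b) = x*y^2*z - y^3 - y*z^2 - x*z + 3*y
tr(a^-1 b a b^-2) = tr(b a b^-2) * tr(a) - tr(b a b^-2 a) = -x*y^2*z + x^2*y + y^3 + y*z^2 - 3*y
tr(b^-2 a^-3 b a) = tr(a^-2 b a b^-2) * tr(a) - tr(a^-2 b a b^-2 a) = -x^3*y^2*z + x^4*y + x^2*y^3 + x^2*y*z^2 + x*y^2*z - 5*x^2*y - y^3 - y*z^2 + x*z + 3*y
tr(a^-1 b^-2 a^-3 b) = tr(b^-2 a^-3 b) * tr(a) - tr(b^-2 a^-3 b a) = x^3*y^2*z - x^4*y - x^2*y^3 - x^2*y*z^2 + x^3*z - x*y^2*z + 4*x^2*y + y^3 + y*z^2 - 2*x*z - 3*y
tr(a^-1 b^-2 a^-3 b^-1) = tr(a^-1 b^-2 a^-3) * tr(b) - tr(a^-1 b^-2 a^-3 b) = x^2*y*z^2 - x^3*z - x*y^2*z - y*z^2 + 2*x*z + y
tr(b^-1 a^-1 b^-2 a^-3 b^-1) = tr(a^-1 b^-2 a^-3 b^-1) * tr(b) - tr(a^-1 b^-2 a^-3) = x^2*y^2*z^2 - 2*x^3*y*z - x*y^3*z + x^4 + x^2*y^2 - y^2*z^2 + 4*x*y*z - 4*x^2 + 2

x^2*y^2*z^2 - 2*x^3*y*z - x*y^3*z + x^4 + x^2*y^2 - y^2*z^2 + 4*x*y*z - 4*x^2 + 2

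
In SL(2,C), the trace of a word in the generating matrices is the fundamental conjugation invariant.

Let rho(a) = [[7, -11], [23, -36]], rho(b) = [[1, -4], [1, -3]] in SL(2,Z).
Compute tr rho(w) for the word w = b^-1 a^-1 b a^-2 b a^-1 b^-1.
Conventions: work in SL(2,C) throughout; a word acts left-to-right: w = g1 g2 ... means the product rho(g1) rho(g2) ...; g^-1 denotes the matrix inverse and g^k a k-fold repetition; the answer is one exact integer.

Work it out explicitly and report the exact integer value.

rho(b^-1) = [[-3, 4], [-1, 1]]
... * rho(a^-1) = [[-36, 11], [-23, 7]]  ->  [[16, -5], [13, -4]]
... * rho(b) = [[1, -4], [1, -3]]  ->  [[11, -49], [9, -40]]
... * rho(a^-1) = [[-36, 11], [-23, 7]]  ->  [[731, -222], [596, -181]]
... * rho(a^-1) = [[-36, 11], [-23, 7]]  ->  [[-21210, 6487], [-17293, 5289]]
... * rho(b) = [[1, -4], [1, -3]]  ->  [[-14723, 65379], [-12004, 53305]]
... * rho(a^-1) = [[-36, 11], [-23, 7]]  ->  [[-973689, 295700], [-793871, 241091]]
... * rho(b^-1) = [[-3, 4], [-1, 1]]  ->  [[2625367, -3599056], [2140522, -2934393]]
tr = 2625367 + -2934393 = -309026

-309026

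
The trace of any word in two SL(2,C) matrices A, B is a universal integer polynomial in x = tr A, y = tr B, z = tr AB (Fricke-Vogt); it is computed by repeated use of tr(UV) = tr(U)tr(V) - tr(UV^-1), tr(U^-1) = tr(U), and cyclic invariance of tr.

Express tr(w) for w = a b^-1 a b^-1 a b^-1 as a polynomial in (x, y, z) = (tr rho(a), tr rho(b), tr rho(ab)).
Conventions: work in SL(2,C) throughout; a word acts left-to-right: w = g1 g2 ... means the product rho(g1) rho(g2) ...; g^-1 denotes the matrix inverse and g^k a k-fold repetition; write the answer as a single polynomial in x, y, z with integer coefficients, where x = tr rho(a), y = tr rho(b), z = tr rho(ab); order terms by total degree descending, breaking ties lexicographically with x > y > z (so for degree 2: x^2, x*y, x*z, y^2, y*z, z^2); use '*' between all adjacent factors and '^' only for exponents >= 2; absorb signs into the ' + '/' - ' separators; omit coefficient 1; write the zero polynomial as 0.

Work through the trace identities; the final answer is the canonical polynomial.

x^3*y^3 - 3*x^2*y^2*z + 3*x*y*z^2 - z^3 - 3*x*y + 3*z

apply: tr(a^2) = tr(a) tr(a) - tr(1) = x^2 - 2
apply: tr(a^3) = tr(a) tr(a^2) - tr(a) = x^3 - 3*x
tr(b a^2) = tr(a) tr(b a) - tr(b) = x*z - y
use: tr(a^3 b) = tr(a) tr(b a^2) - tr(b a) = x^2*z - x*y - z
use: tr(a^2 b^-1 a) = tr(a^3) tr(b) - tr(a^3 b) = x^3*y - x^2*z - 2*x*y + z
tr(b a b a) = tr(b a) tr(b a) - tr(1) = z^2 - 2
tr(b a b) = tr(b) tr(a b) - tr(a) = y*z - x
apply: tr(a b a^2 b) = tr(a) tr(b a b a) - tr(b a b) = x*z^2 - y*z - x
tr(a^2 b^-1 a b) = tr(a b a^2) tr(b) - tr(a b a^2 b) = x^2*y*z - x*y^2 - x*z^2 + x
use: tr(a b^-1 a b^-1 a) = tr(a^2 b^-1 a) tr(b) - tr(a^2 b^-1 a b) = x^3*y^2 - 2*x^2*y*z - x*y^2 + x*z^2 + y*z - x
use: tr(a b a b^-1 a) = tr(a^2 b a) tr(b) - tr(a^2 b a b) = x^2*y*z - x*y^2 - x*z^2 + x
use: tr(a b a b a b) = tr(b a) tr(b a b a) - tr(b^-1 a^-1) = z^3 - 3*z
apply: tr(a b a b^-1 a b) = tr(a b a b a) tr(b) - tr(a b a b a b) = x*y*z^2 - y^2*z - z^3 - x*y + 3*z
use: tr(a b^-1 a b^-1 a b) = tr(a b a b^-1 a) tr(b) - tr(a b a b^-1 a b) = x^2*y^2*z - x*y^3 - 2*x*y*z^2 + y^2*z + z^3 + 2*x*y - 3*z
tr(a b^-1 a b^-1 a b^-1) = tr(a b^-1 a b^-1 a) tr(b) - tr(a b^-1 a b^-1 a b) = x^3*y^3 - 3*x^2*y^2*z + 3*x*y*z^2 - z^3 - 3*x*y + 3*z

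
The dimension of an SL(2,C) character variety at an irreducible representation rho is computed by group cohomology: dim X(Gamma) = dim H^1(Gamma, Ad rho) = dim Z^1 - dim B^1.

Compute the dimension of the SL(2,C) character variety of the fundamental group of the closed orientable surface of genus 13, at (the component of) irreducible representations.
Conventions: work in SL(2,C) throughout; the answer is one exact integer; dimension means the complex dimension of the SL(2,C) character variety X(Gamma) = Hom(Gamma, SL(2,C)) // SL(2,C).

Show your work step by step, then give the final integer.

Gamma = pi_1(Sigma_13) = < a_1, b_1, ..., a_13, b_13 | prod [a_i, b_i] > has 2g = 26 generators and 1 relator.
Unconstrained cocycle data is one sl_2 vector per generator (78 dimensions), cut by the relator condition d_2(z) = 0.
d_2 is surjective at irreducible rho (its cokernel H^2 is dual to H^0 = 0), so dim Z^1 = 78 - 3 = 75.
As always at irreducible rho, dim B^1 = 3.
dim H^1 = 75 - 3 = 72 = dim X.

72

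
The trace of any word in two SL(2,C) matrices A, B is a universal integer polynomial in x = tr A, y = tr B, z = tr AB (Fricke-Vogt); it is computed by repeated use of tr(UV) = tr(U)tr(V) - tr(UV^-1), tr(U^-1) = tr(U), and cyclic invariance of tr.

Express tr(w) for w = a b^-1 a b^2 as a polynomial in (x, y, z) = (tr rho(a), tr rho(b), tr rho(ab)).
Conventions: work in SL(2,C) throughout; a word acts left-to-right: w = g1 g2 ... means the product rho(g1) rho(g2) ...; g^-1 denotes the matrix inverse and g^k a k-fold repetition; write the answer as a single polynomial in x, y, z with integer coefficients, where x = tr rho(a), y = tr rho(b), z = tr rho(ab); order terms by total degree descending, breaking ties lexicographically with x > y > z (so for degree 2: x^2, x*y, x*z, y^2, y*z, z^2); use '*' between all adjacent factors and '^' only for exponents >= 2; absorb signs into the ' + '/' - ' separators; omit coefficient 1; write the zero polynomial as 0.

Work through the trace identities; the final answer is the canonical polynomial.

x*y^2*z - x^2*y - y^3 - y*z^2 + x*z + 3*y

apply: tr(b^2 a) = tr(b) tr(a b) - tr(a)   [square of b] = y*z - x
use: tr(b^2) = tr(b) tr(b) - tr(1)   [square of b] = y^2 - 2
tr(a b^2 a) = tr(a) tr(b^2 a) - tr(b^2)   [square of a] = x*y*z - x^2 - y^2 + 2
tr(a b a b) = tr(b a) tr(b a) - tr(1)   [split at a repeated b] = z^2 - 2
tr(a b a) = tr(a) tr(b a) - tr(b)   [square of a] = x*z - y
apply: tr(a b^2 a b) = tr(b) tr(a b a b) - tr(a b a)   [square of b] = y*z^2 - x*z - y
apply: tr(a b^-1 a b^2) = tr(a b^2 a) tr(b) - tr(a b^2 a b)   [inverse elimination on b] = x*y^2*z - x^2*y - y^3 - y*z^2 + x*z + 3*y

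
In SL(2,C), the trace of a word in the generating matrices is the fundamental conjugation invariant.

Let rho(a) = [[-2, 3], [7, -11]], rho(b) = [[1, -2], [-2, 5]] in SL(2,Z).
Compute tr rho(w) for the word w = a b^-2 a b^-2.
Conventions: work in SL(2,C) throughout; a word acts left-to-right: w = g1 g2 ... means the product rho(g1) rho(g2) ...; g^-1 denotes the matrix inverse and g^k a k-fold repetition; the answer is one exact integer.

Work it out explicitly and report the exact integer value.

rho(a) = [[-2, 3], [7, -11]]
... * rho(b^-1) = [[5, 2], [2, 1]]  ->  [[-4, -1], [13, 3]]
... * rho(b^-1) = [[5, 2], [2, 1]]  ->  [[-22, -9], [71, 29]]
... * rho(a) = [[-2, 3], [7, -11]]  ->  [[-19, 33], [61, -106]]
... * rho(b^-1) = [[5, 2], [2, 1]]  ->  [[-29, -5], [93, 16]]
... * rho(b^-1) = [[5, 2], [2, 1]]  ->  [[-155, -63], [497, 202]]
tr = -155 + 202 = 47

47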